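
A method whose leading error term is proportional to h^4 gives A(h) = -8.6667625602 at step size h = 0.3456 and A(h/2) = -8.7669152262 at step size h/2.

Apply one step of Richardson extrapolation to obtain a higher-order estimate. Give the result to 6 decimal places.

r = 4: numerator weight 16, denominator 15.
16×(-8.7669152262) = -140.2706436192; subtract (-8.6667625602) → -131.6038810590
Denominator 16 − 1 = 15.
Extrapolated: (-131.6038810590) / 15 = -8.7735920706
Correction |R − A(h/2)| = 6.677e-03; gap |A(h/2) − A(h)| = 1.002e-01.

-8.773592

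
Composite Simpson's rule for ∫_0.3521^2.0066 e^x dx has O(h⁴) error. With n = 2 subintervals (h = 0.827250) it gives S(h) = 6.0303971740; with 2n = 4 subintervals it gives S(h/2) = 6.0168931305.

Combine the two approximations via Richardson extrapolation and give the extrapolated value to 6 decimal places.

The method has order 4: 2^4 = 16.
2^4×A(h/2) = 96.2702900880; minus A(h) gives 90.2398929140.
Denominator 16 − 1 = 15.
So the Richardson estimate is 6.0159928609.
Shift from A(h/2): −0.0009002696.

6.015993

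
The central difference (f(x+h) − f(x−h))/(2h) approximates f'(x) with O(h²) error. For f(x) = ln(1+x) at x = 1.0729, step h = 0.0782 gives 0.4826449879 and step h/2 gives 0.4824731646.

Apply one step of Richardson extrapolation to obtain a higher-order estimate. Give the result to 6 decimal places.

r = 2, so 2^r = 4.
A(h/2) − A(h) = 0.4824731646 − 0.4826449879 = -0.0001718233
Divide by 2^2 − 1 = 3: (-0.0001718233)/3 = -0.0000572744
R = 0.4824731646 − 0.0000572744 = 0.4824158902

0.482416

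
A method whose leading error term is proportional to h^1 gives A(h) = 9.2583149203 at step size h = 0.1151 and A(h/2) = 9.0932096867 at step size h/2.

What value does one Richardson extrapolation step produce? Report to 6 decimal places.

8.928104

Leading term ∝ h^1; use weight 2 = 2^1.
2×9.0932096867 = 18.1864193734; subtract 9.2583149203 → 8.9281044531
(2×9.0932096867 − 9.2583149203)/(2 − 1) = 8.9281044531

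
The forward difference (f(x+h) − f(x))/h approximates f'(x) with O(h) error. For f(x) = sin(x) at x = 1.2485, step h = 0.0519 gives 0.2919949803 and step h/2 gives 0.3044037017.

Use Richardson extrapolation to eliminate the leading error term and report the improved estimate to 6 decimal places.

0.316812

Leading term ∝ h^1; use weight 2 = 2^1.
2*0.3044037017 = 0.6088074034; subtract 0.2919949803 → 0.3168124231
Divide by 2^1 − 1 = 1.
0.3168124231 ÷ 1 = 0.3168124231
Shift from A(h/2): +0.0124087214.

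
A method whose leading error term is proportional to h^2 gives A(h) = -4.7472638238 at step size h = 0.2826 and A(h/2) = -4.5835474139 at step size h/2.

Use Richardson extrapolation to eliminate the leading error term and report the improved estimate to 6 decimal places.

-4.528975

The method has order 2: 2^2 = 4.
Weighted: (-18.3341896556) − (-4.7472638238) = -13.5869258318
R = (-13.5869258318)/3 = -4.5289752773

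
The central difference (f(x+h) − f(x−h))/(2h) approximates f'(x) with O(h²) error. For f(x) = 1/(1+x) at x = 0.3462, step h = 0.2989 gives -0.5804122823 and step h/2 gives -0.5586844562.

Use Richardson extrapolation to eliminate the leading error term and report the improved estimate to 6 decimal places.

-0.551442

The method has order 2: 2^2 = 4.
Numerator 4 × A(h/2) − A(h) = 4 × (-0.5586844562) − (-0.5804122823) = -1.6543255425
(4 × (-0.5586844562) − (-0.5804122823))/(4 − 1) = -0.5514418475
Shift from A(h/2): +0.0072426087.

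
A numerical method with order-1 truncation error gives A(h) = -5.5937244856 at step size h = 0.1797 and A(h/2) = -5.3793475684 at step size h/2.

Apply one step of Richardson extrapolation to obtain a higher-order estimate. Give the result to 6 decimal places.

-5.164971

r = 1, so 2^r = 2.
2^1*A(h/2) = -10.7586951368; minus A(h) gives -5.1649706512.
Divide by 2^1 − 1 = 1.
Result: -5.1649706512
Gap between inputs: 2.144e-01; correction applied: +0.2143769172.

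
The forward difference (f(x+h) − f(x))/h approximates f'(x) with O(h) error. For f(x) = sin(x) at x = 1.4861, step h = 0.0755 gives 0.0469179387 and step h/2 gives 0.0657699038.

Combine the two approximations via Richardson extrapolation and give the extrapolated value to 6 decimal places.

0.084622

Leading term ∝ h^1; use weight 2 = 2^1.
A(h/2) − A(h) = 0.0657699038 − 0.0469179387 = 0.0188519651
Correction (A(h/2) − A(h))/(2 − 1) = 0.0188519651/1 = 0.0188519651
R = 0.0657699038 + 0.0188519651 = 0.0846218689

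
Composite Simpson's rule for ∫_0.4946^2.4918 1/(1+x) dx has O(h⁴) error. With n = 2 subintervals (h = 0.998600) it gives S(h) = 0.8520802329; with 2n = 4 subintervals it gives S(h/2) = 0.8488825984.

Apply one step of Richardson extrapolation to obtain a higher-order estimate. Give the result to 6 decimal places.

0.848669

Method order is 4; weight 2^4 = 16.
Weighted: 13.5821215744 − 0.8520802329 = 12.7300413415
Divide by 2^4 − 1 = 15.
12.7300413415 ÷ 15 = 0.8486694228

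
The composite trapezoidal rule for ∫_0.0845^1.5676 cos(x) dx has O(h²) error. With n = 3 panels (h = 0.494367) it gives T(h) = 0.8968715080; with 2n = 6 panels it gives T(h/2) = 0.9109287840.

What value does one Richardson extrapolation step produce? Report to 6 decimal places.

r = 2: numerator weight 4, denominator 3.
Numerator 4·A(h/2) − A(h) = 4·0.9109287840 − 0.8968715080 = 2.7468436280
Extrapolated: 2.7468436280 / 3 = 0.9156145427
Shift from A(h/2): +0.0046857587.

0.915615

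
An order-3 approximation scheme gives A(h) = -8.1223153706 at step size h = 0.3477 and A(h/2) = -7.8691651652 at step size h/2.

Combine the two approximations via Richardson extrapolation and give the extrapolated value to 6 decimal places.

-7.833001

Error is O(h^3); halving h shrinks it by 2^3 = 8.
Weighted: (-62.9533213216) − (-8.1223153706) = -54.8310059510
Divide by 2^3 − 1 = 7.
R = (-54.8310059510)/7 = -7.8330008501
Shift from A(h/2): +0.0361643151.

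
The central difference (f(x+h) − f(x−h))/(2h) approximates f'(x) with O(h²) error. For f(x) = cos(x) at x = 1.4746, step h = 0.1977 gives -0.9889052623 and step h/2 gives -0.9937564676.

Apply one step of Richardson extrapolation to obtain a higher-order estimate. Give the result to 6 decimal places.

-0.995374

Order 2 gives 2^r = 4 and 2^r − 1 = 3.
2^2·A(h/2) = -3.9750258704; minus A(h) gives -2.9861206081.
(4·(-0.9937564676) − (-0.9889052623))/(4 − 1) = -0.9953735360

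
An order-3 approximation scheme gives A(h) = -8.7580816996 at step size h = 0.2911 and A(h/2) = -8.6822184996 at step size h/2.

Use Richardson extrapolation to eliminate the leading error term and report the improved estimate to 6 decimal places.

r = 3: numerator weight 8, denominator 7.
Numerator 8*A(h/2) − A(h) = 8*(-8.6822184996) − (-8.7580816996) = -60.6996662972
(-60.6996662972) ÷ 7 = -8.6713808996
Gap between inputs: 7.586e-02; correction applied: +0.0108376000.

-8.671381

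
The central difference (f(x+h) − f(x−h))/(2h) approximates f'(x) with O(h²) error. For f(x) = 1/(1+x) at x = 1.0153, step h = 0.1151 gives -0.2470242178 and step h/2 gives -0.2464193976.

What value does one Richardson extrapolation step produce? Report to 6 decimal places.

With r = 2 the leading error scales as h^2, so the weight is 2^2 = 4.
4×(-0.2464193976) = -0.9856775904; subtract (-0.2470242178) → -0.7386533726
(4×(-0.2464193976) − (-0.2470242178))/(4 − 1) = -0.2462177909

-0.246218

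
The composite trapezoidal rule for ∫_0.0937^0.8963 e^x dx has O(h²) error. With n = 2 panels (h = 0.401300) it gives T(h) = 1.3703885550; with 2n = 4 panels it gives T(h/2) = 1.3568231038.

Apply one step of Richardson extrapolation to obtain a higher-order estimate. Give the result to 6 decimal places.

1.352301

r = 2, so 2^r = 4.
4 × 1.3568231038 − 1.3703885550 = 4.0569038602
Denominator 4 − 1 = 3.
So the Richardson estimate is 1.3523012867.
Gap between inputs: 1.357e-02; correction applied: −0.0045218171.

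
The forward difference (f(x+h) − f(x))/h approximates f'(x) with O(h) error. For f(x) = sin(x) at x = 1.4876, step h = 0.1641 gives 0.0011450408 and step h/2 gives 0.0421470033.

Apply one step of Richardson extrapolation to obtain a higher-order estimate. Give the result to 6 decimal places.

0.083149

r = 1: numerator weight 2, denominator 1.
2*0.0421470033 − 0.0011450408 = 0.0831489658
0.0831489658 ÷ 1 = 0.0831489658
Gap between inputs: 4.100e-02; correction applied: +0.0410019625.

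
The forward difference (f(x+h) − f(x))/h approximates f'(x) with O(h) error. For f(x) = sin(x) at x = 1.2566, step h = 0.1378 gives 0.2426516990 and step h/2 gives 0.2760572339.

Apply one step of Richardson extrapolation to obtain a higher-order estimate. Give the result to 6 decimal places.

0.309463

The method has order 1: 2^1 = 2.
Top: 2(0.2760572339) − (0.2426516990) = 0.3094627688
Extrapolated: 0.3094627688 / 1 = 0.3094627688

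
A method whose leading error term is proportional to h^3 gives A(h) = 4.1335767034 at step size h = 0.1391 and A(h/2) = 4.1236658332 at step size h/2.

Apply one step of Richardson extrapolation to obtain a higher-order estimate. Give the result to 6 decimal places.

The method has order 3: 2^3 = 8.
A(h/2) − A(h) = 4.1236658332 − 4.1335767034 = -0.0099108702
Correction (A(h/2) − A(h))/(8 − 1) = (-0.0099108702)/7 = -0.0014158386
R = A(h/2) + (A(h/2) − A(h))/7 = 4.1236658332 − 0.0014158386 = 4.1222499946

4.122250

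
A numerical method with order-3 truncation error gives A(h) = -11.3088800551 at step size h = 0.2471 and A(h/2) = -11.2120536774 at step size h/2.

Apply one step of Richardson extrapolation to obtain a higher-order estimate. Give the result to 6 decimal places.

-11.198221

Leading term ∝ h^3; use weight 8 = 2^3.
8×(-11.2120536774) = -89.6964294192; (-89.6964294192) − (-11.3088800551) = -78.3875493641
Denominator 8 − 1 = 7.
(-78.3875493641) ÷ 7 = -11.1982213377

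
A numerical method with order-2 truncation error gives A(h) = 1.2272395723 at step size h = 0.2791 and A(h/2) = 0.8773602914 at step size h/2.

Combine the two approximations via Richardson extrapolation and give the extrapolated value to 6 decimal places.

0.760734

With r = 2 the leading error scales as h^2, so the weight is 2^2 = 4.
Top: 4(0.8773602914) − (1.2272395723) = 2.2822015933
R = 2.2822015933/3 = 0.7607338644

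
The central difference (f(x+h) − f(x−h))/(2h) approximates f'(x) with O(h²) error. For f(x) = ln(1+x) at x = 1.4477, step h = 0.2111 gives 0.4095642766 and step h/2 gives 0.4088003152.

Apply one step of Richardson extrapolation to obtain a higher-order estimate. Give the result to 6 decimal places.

Method order is 2; weight 2^2 = 4.
Difference of the inputs: 0.4088003152 − 0.4095642766 = -0.0007639614
Divide by 2^2 − 1 = 3: (-0.0007639614)/3 = -0.0002546538
R = 0.4088003152 − 0.0002546538 = 0.4085456614
Shift from A(h/2): −0.0002546538.

0.408546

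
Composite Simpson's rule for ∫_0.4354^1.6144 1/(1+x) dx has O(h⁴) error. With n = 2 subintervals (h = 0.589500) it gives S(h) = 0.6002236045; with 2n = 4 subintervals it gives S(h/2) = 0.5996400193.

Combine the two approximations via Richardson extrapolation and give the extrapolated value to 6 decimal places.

Error is O(h^4); halving h shrinks it by 2^4 = 16.
16×0.5996400193 = 9.5942403088; subtract 0.6002236045 → 8.9940167043
R = 8.9940167043/15 = 0.5996011136
Correction |R − A(h/2)| = 3.891e-05; gap |A(h/2) − A(h)| = 5.836e-04.

0.599601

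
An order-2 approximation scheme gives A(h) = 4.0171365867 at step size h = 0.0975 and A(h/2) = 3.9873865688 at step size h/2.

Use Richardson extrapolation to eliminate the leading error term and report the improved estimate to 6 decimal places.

Method order is 2; weight 2^2 = 4.
Numerator 4*A(h/2) − A(h) = 4*3.9873865688 − 4.0171365867 = 11.9324096885
R = 11.9324096885/3 = 3.9774698962
Correction |R − A(h/2)| = 9.917e-03; gap |A(h/2) − A(h)| = 2.975e-02.

3.977470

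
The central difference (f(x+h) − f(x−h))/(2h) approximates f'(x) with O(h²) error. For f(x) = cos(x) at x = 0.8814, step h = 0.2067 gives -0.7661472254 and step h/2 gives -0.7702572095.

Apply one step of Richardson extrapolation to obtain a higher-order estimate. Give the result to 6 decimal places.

-0.771627

r = 2: numerator weight 4, denominator 3.
Difference of the inputs: -0.7702572095 − (-0.7661472254) = -0.0041099841
Divide by 2^2 − 1 = 3: (-0.0041099841)/3 = -0.0013699947
R = -0.7702572095 − 0.0013699947 = -0.7716272042
Gap between inputs: 4.110e-03; correction applied: −0.0013699947.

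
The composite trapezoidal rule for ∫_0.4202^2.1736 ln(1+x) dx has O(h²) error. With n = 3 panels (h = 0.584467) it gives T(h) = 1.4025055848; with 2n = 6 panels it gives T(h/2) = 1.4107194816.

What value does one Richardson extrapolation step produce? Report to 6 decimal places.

1.413457

Method order is 2; weight 2^2 = 4.
Numerator 4·A(h/2) − A(h) = 4·1.4107194816 − 1.4025055848 = 4.2403723416
4.2403723416 ÷ 3 = 1.4134574472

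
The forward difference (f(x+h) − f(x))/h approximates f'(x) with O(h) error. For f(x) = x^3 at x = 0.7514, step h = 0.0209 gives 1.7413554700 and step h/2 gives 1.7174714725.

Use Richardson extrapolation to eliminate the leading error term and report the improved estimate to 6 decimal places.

1.693587

Leading term ∝ h^1; use weight 2 = 2^1.
2×1.7174714725 − 1.7413554700 = 1.6935874750
R = 1.6935874750/1 = 1.6935874750
Shift from A(h/2): −0.0238839975.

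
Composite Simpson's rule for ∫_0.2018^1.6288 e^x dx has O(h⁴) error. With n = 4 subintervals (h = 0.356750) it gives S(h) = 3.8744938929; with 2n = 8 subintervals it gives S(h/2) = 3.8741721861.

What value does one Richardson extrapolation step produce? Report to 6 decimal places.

With r = 4 the leading error scales as h^4, so the weight is 2^4 = 16.
Difference of the inputs: 3.8741721861 − 3.8744938929 = -0.0003217068
Correction (A(h/2) − A(h))/(16 − 1) = (-0.0003217068)/15 = -0.0000214471
R = 3.8741721861 − 0.0000214471 = 3.8741507390

3.874151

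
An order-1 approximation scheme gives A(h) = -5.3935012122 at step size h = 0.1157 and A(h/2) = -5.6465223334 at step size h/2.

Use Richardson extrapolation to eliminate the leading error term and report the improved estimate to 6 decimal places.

-5.899543

The method has order 1: 2^1 = 2.
Numerator 2 × A(h/2) − A(h) = 2 × (-5.6465223334) − (-5.3935012122) = -5.8995434546
R = (-5.8995434546)/1 = -5.8995434546
Shift from A(h/2): −0.2530211212.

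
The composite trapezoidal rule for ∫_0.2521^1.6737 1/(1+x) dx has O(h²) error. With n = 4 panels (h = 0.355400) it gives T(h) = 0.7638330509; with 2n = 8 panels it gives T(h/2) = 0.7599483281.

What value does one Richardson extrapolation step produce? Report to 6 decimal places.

0.758653

Leading term ∝ h^2; use weight 4 = 2^2.
Difference of the inputs: 0.7599483281 − 0.7638330509 = -0.0038847228
Divide by 2^2 − 1 = 3: (-0.0038847228)/3 = -0.0012949076
R = A(h/2) + (A(h/2) − A(h))/3 = 0.7599483281 − 0.0012949076 = 0.7586534205
Gap between inputs: 3.885e-03; correction applied: −0.0012949076.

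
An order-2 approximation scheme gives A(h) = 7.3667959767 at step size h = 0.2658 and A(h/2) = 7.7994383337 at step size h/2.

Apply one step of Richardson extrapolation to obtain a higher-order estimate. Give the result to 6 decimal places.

7.943652

r = 2, so 2^r = 4.
Numerator 4*A(h/2) − A(h) = 4*7.7994383337 − 7.3667959767 = 23.8309573581
Divide by 2^2 − 1 = 3.
23.8309573581 ÷ 3 = 7.9436524527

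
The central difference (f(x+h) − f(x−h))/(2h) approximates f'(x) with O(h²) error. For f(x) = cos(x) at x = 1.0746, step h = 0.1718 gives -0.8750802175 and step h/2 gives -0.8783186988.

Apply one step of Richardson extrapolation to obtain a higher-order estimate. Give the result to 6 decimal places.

-0.879398

Error is O(h^2); halving h shrinks it by 2^2 = 4.
Top: 4(-0.8783186988) − (-0.8750802175) = -2.6381945777
R = (-2.6381945777)/3 = -0.8793981926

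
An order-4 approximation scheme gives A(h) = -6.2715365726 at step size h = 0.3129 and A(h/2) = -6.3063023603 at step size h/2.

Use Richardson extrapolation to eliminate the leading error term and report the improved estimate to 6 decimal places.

-6.308620

Order 4 gives 2^r = 16 and 2^r − 1 = 15.
2^4 × A(h/2) = -100.9008377648; minus A(h) gives -94.6293011922.
Divide by 2^4 − 1 = 15.
(16 × (-6.3063023603) − (-6.2715365726))/(16 − 1) = -6.3086200795
Gap between inputs: 3.477e-02; correction applied: −0.0023177192.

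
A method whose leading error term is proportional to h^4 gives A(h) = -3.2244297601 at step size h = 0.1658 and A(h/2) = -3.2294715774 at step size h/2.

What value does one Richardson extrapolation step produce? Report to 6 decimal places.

-3.229808

r = 4, so 2^r = 16.
16×(-3.2294715774) = -51.6715452384; (-51.6715452384) − (-3.2244297601) = -48.4471154783
R = (-48.4471154783)/15 = -3.2298076986
Correction |R − A(h/2)| = 3.361e-04; gap |A(h/2) − A(h)| = 5.042e-03.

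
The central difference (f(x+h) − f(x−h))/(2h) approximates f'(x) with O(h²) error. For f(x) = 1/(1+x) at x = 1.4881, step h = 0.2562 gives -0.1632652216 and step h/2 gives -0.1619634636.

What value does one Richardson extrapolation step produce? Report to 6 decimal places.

-0.161530

With r = 2 the leading error scales as h^2, so the weight is 2^2 = 4.
4·(-0.1619634636) − (-0.1632652216) = -0.4845886328
Denominator 4 − 1 = 3.
So the Richardson estimate is -0.1615295443.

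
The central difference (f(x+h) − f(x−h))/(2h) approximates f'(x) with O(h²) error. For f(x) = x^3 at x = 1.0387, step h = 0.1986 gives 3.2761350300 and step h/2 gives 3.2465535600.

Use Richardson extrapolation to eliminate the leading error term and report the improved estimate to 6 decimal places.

3.236693

r = 2, so 2^r = 4.
4·3.2465535600 = 12.9862142400; 12.9862142400 − 3.2761350300 = 9.7100792100
(4·3.2465535600 − 3.2761350300)/(4 − 1) = 3.2366930700
Shift from A(h/2): −0.0098604900.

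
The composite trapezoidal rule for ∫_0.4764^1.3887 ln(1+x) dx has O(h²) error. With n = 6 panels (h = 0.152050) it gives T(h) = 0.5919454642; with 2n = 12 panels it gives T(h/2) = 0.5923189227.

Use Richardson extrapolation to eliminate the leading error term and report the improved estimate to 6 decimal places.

Leading term ∝ h^2; use weight 4 = 2^2.
4·0.5923189227 = 2.3692756908; 2.3692756908 − 0.5919454642 = 1.7773302266
Divide by 2^2 − 1 = 3.
Result: 0.5924434089
Gap between inputs: 3.735e-04; correction applied: +0.0001244862.

0.592443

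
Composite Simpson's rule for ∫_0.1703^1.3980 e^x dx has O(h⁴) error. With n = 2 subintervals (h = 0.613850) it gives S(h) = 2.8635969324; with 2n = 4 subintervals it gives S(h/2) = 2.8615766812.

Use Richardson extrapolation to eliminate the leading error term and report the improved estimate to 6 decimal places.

The method has order 4: 2^4 = 16.
16·2.8615766812 − 2.8635969324 = 42.9216299668
42.9216299668 ÷ 15 = 2.8614419978

2.861442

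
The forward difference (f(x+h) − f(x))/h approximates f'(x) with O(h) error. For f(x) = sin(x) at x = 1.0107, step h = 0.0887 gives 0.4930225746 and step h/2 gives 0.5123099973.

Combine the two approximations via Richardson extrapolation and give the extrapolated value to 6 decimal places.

Order 1 gives 2^r = 2 and 2^r − 1 = 1.
Numerator 2*A(h/2) − A(h) = 2*0.5123099973 − 0.4930225746 = 0.5315974200
Divide by 2^1 − 1 = 1.
0.5315974200 ÷ 1 = 0.5315974200
Shift from A(h/2): +0.0192874227.

0.531597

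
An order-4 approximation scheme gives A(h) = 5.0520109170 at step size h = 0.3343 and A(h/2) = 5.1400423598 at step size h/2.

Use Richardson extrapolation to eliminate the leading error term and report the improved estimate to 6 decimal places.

5.145911

r = 4, so 2^r = 16.
2^4×A(h/2) = 82.2406777568; minus A(h) gives 77.1886668398.
Denominator 16 − 1 = 15.
77.1886668398 ÷ 15 = 5.1459111227
Gap between inputs: 8.803e-02; correction applied: +0.0058687629.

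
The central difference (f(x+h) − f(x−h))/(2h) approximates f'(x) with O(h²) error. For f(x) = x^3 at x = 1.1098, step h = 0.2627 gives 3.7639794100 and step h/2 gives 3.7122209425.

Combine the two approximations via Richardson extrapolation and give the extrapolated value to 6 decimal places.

Leading term ∝ h^2; use weight 4 = 2^2.
A(h/2) − A(h) = 3.7122209425 − 3.7639794100 = -0.0517584675
Correction (A(h/2) − A(h))/(4 − 1) = (-0.0517584675)/3 = -0.0172528225
R = A(h/2) + (A(h/2) − A(h))/3 = 3.7122209425 − 0.0172528225 = 3.6949681200

3.694968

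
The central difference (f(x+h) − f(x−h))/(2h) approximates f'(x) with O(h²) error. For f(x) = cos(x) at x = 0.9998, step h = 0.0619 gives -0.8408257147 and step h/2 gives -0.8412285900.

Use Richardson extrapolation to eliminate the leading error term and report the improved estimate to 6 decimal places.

-0.841363

The method has order 2: 2^2 = 4.
2^2·A(h/2) = -3.3649143600; minus A(h) gives -2.5240886453.
Divide by 2^2 − 1 = 3.
Result: -0.8413628818
Gap between inputs: 4.029e-04; correction applied: −0.0001342918.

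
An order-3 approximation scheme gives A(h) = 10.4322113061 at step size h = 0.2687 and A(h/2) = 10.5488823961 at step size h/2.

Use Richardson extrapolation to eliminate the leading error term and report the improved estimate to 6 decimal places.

10.565550

Method order is 3; weight 2^3 = 8.
8·10.5488823961 = 84.3910591688; 84.3910591688 − 10.4322113061 = 73.9588478627
Divide by 2^3 − 1 = 7.
(8·10.5488823961 − 10.4322113061)/(8 − 1) = 10.5655496947
Shift from A(h/2): +0.0166672986.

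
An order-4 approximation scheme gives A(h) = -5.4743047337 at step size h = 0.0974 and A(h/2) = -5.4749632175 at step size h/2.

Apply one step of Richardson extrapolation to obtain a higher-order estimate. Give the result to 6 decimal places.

-5.475007

Error is O(h^4); halving h shrinks it by 2^4 = 16.
16·(-5.4749632175) − (-5.4743047337) = -82.1251067463
Divide by 2^4 − 1 = 15.
(-82.1251067463) ÷ 15 = -5.4750071164
Shift from A(h/2): −0.0000438989.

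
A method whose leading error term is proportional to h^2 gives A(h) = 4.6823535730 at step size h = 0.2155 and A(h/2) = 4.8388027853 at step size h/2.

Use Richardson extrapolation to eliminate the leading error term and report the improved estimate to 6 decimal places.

r = 2, so 2^r = 4.
4×4.8388027853 − 4.6823535730 = 14.6728575682
Denominator 4 − 1 = 3.
Result: 4.8909525227

4.890953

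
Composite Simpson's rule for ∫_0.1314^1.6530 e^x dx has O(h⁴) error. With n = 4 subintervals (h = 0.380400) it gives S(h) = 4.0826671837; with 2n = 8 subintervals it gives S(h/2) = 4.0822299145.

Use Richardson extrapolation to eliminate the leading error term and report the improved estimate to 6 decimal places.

Error is O(h^4); halving h shrinks it by 2^4 = 16.
Numerator 16×A(h/2) − A(h) = 16×4.0822299145 − 4.0826671837 = 61.2330114483
R = 61.2330114483/15 = 4.0822007632

4.082201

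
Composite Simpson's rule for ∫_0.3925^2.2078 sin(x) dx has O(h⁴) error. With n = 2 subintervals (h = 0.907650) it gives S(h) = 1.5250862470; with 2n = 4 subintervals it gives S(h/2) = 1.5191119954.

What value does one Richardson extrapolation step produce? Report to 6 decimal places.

1.518714

r = 4: numerator weight 16, denominator 15.
Top: 16(1.5191119954) − (1.5250862470) = 22.7807056794
Divide by 2^4 − 1 = 15.
So the Richardson estimate is 1.5187137120.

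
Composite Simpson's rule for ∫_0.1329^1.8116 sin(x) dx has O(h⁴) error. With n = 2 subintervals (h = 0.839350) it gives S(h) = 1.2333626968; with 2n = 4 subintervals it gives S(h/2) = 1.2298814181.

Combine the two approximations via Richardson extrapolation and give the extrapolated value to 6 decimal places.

Order 4 gives 2^r = 16 and 2^r − 1 = 15.
Top: 16(1.2298814181) − (1.2333626968) = 18.4447399928
Divide by 2^4 − 1 = 15.
18.4447399928 ÷ 15 = 1.2296493329

1.229649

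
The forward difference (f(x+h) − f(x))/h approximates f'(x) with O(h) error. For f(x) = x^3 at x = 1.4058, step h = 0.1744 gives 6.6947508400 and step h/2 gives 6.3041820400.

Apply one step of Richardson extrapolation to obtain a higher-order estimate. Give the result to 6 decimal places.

Method order is 1; weight 2^1 = 2.
2·6.3041820400 = 12.6083640800; subtract 6.6947508400 → 5.9136132400
Divide by 2^1 − 1 = 1.
Result: 5.9136132400

5.913613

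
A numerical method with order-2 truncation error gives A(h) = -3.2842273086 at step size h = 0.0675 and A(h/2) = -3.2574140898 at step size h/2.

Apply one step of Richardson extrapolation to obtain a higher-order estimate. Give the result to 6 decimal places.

-3.248476

r = 2, so 2^r = 4.
4 × (-3.2574140898) − (-3.2842273086) = -9.7454290506
(4 × (-3.2574140898) − (-3.2842273086))/(4 − 1) = -3.2484763502
Gap between inputs: 2.681e-02; correction applied: +0.0089377396.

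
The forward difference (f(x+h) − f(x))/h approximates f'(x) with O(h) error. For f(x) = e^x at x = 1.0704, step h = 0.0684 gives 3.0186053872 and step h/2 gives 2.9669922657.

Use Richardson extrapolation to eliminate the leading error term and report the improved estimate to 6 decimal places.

2.915379

The method has order 1: 2^1 = 2.
A(h/2) − A(h) = 2.9669922657 − 3.0186053872 = -0.0516131215
Divide by 2^1 − 1 = 1: (-0.0516131215)/1 = -0.0516131215
R = 2.9669922657 − 0.0516131215 = 2.9153791442
Gap between inputs: 5.161e-02; correction applied: −0.0516131215.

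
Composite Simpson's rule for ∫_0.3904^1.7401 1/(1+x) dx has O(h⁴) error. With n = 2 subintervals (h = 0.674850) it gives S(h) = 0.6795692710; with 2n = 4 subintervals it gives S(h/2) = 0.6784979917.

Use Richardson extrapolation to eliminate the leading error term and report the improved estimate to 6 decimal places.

0.678427

Leading term ∝ h^4; use weight 16 = 2^4.
Numerator 16·A(h/2) − A(h) = 16·0.6784979917 − 0.6795692710 = 10.1763985962
R = 10.1763985962/15 = 0.6784265731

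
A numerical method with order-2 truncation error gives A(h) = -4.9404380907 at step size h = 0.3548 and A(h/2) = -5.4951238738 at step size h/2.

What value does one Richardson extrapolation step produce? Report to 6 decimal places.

-5.680019

The method has order 2: 2^2 = 4.
4 × (-5.4951238738) − (-4.9404380907) = -17.0400574045
Denominator 4 − 1 = 3.
(4 × (-5.4951238738) − (-4.9404380907))/(4 − 1) = -5.6800191348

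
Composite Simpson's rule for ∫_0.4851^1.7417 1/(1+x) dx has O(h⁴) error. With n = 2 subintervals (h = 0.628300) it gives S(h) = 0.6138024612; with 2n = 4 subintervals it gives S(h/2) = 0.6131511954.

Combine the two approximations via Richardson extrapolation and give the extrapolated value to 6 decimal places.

Method order is 4; weight 2^4 = 16.
Top: 16(0.6131511954) − (0.6138024612) = 9.1966166652
(16*0.6131511954 − 0.6138024612)/(16 − 1) = 0.6131077777
Gap between inputs: 6.513e-04; correction applied: −0.0000434177.

0.613108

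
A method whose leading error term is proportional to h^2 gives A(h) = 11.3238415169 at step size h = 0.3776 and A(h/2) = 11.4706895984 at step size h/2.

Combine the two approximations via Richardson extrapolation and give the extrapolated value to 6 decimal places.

11.519639

Order 2 gives 2^r = 4 and 2^r − 1 = 3.
2^2 × A(h/2) = 45.8827583936; minus A(h) gives 34.5589168767.
34.5589168767 ÷ 3 = 11.5196389589
Correction |R − A(h/2)| = 4.895e-02; gap |A(h/2) − A(h)| = 1.468e-01.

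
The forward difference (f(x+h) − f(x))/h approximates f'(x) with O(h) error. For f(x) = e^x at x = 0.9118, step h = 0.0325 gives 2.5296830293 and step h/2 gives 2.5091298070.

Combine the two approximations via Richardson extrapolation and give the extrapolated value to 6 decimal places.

2.488577

r = 1: numerator weight 2, denominator 1.
Weighted: 5.0182596140 − 2.5296830293 = 2.4885765847
2.4885765847 ÷ 1 = 2.4885765847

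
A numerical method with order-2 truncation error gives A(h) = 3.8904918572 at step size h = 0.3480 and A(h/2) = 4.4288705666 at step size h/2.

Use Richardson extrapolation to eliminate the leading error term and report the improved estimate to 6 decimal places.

Error is O(h^2); halving h shrinks it by 2^2 = 4.
Weighted: 17.7154822664 − 3.8904918572 = 13.8249904092
(4*4.4288705666 − 3.8904918572)/(4 − 1) = 4.6083301364

4.608330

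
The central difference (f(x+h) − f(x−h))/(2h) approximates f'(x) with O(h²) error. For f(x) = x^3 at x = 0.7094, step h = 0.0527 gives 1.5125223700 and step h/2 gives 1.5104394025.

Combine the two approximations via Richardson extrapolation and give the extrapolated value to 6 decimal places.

1.509745

Order 2 gives 2^r = 4 and 2^r − 1 = 3.
A(h/2) − A(h) = 1.5104394025 − 1.5125223700 = -0.0020829675
Correction (A(h/2) − A(h))/(4 − 1) = (-0.0020829675)/3 = -0.0006943225
R = A(h/2) + (A(h/2) − A(h))/3 = 1.5104394025 − 0.0006943225 = 1.5097450800
Correction |R − A(h/2)| = 6.943e-04; gap |A(h/2) − A(h)| = 2.083e-03.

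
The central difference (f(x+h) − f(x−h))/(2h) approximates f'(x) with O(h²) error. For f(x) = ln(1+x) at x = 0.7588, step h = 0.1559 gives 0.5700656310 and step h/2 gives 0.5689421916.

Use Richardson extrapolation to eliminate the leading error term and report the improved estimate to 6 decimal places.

0.568568

r = 2: numerator weight 4, denominator 3.
Weighted: 2.2757687664 − 0.5700656310 = 1.7057031354
Denominator 4 − 1 = 3.
(4·0.5689421916 − 0.5700656310)/(4 − 1) = 0.5685677118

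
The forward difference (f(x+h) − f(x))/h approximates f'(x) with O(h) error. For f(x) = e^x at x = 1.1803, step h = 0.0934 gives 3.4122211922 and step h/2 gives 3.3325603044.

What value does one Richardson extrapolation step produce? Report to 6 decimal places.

r = 1: numerator weight 2, denominator 1.
2×3.3325603044 = 6.6651206088; subtract 3.4122211922 → 3.2528994166
Extrapolated: 3.2528994166 / 1 = 3.2528994166

3.252899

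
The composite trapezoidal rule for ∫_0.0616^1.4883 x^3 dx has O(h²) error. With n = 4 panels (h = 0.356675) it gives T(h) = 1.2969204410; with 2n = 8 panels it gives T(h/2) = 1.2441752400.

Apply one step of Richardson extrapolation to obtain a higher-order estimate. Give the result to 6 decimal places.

1.226594

Order 2 gives 2^r = 4 and 2^r − 1 = 3.
4×1.2441752400 = 4.9767009600; 4.9767009600 − 1.2969204410 = 3.6797805190
Denominator 4 − 1 = 3.
Extrapolated: 3.6797805190 / 3 = 1.2265935063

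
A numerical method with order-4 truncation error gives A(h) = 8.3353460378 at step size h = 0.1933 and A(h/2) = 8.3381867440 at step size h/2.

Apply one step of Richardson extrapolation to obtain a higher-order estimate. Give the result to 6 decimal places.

Error is O(h^4); halving h shrinks it by 2^4 = 16.
Top: 16(8.3381867440) − (8.3353460378) = 125.0756418662
Divide by 2^4 − 1 = 15.
So the Richardson estimate is 8.3383761244.
Gap between inputs: 2.841e-03; correction applied: +0.0001893804.

8.338376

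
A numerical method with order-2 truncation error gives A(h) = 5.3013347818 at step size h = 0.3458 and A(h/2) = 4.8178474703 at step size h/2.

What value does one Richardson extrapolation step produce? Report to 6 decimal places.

Order 2 gives 2^r = 4 and 2^r − 1 = 3.
Top: 4(4.8178474703) − (5.3013347818) = 13.9700550994
Denominator 4 − 1 = 3.
(4 × 4.8178474703 − 5.3013347818)/(4 − 1) = 4.6566850331

4.656685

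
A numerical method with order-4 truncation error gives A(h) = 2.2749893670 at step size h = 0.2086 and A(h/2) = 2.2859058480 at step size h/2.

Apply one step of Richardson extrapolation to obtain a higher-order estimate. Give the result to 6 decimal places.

2.286634

Method order is 4; weight 2^4 = 16.
A(h/2) − A(h) = 2.2859058480 − 2.2749893670 = 0.0109164810
Divide by 2^4 − 1 = 15: 0.0109164810/15 = 0.0007277654
R = 2.2859058480 + 0.0007277654 = 2.2866336134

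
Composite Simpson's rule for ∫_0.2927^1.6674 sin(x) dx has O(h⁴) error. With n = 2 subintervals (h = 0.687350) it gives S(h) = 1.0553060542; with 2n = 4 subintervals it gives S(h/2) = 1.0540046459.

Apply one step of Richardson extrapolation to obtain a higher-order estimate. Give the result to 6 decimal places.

r = 4: numerator weight 16, denominator 15.
16*1.0540046459 = 16.8640743344; subtract 1.0553060542 → 15.8087682802
(16*1.0540046459 − 1.0553060542)/(16 − 1) = 1.0539178853
Shift from A(h/2): −0.0000867606.

1.053918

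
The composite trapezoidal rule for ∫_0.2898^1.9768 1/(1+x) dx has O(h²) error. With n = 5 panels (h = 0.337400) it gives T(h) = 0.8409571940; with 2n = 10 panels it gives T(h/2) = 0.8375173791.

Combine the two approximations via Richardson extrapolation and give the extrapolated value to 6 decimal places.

With r = 2 the leading error scales as h^2, so the weight is 2^2 = 4.
2^2·A(h/2) = 3.3500695164; minus A(h) gives 2.5091123224.
Extrapolated: 2.5091123224 / 3 = 0.8363707741
Correction |R − A(h/2)| = 1.147e-03; gap |A(h/2) − A(h)| = 3.440e-03.

0.836371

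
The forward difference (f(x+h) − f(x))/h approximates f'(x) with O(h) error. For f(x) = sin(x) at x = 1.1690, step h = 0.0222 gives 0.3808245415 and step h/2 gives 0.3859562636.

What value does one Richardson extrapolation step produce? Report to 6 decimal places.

r = 1, so 2^r = 2.
Numerator 2*A(h/2) − A(h) = 2*0.3859562636 − 0.3808245415 = 0.3910879857
R = 0.3910879857/1 = 0.3910879857
Gap between inputs: 5.132e-03; correction applied: +0.0051317221.

0.391088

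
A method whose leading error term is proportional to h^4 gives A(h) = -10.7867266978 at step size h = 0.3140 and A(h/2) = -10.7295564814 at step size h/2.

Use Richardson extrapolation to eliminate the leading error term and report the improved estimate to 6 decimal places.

With r = 4 the leading error scales as h^4, so the weight is 2^4 = 16.
16·(-10.7295564814) = -171.6729037024; (-171.6729037024) − (-10.7867266978) = -160.8861770046
(-160.8861770046) ÷ 15 = -10.7257451336
Correction |R − A(h/2)| = 3.811e-03; gap |A(h/2) − A(h)| = 5.717e-02.

-10.725745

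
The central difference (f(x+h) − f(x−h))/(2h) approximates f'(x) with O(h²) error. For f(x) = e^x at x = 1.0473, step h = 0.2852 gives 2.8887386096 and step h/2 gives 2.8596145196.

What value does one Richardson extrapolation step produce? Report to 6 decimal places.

Leading term ∝ h^2; use weight 4 = 2^2.
2^2 × A(h/2) = 11.4384580784; minus A(h) gives 8.5497194688.
Divide by 2^2 − 1 = 3.
R = 8.5497194688/3 = 2.8499064896

2.849906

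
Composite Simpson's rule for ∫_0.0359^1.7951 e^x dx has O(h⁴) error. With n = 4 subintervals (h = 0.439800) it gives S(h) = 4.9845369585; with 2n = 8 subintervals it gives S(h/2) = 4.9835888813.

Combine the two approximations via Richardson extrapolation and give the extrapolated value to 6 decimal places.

4.983526

Error is O(h^4); halving h shrinks it by 2^4 = 16.
16 × 4.9835888813 = 79.7374221008; 79.7374221008 − 4.9845369585 = 74.7528851423
R = 74.7528851423/15 = 4.9835256762
Correction |R − A(h/2)| = 6.321e-05; gap |A(h/2) − A(h)| = 9.481e-04.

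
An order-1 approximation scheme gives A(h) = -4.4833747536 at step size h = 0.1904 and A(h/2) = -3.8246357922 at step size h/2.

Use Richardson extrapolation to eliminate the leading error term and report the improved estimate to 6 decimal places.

-3.165897

r = 1: numerator weight 2, denominator 1.
2×(-3.8246357922) = -7.6492715844; (-7.6492715844) − (-4.4833747536) = -3.1658968308
Denominator 2 − 1 = 1.
R = (-3.1658968308)/1 = -3.1658968308
Gap between inputs: 6.587e-01; correction applied: +0.6587389614.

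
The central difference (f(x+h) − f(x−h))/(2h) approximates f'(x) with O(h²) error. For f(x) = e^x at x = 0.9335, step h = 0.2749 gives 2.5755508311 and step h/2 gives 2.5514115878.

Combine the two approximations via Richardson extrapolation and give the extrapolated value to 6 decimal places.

Order 2 gives 2^r = 4 and 2^r − 1 = 3.
4 × 2.5514115878 − 2.5755508311 = 7.6300955201
Denominator 4 − 1 = 3.
R = 7.6300955201/3 = 2.5433651734
Correction |R − A(h/2)| = 8.046e-03; gap |A(h/2) − A(h)| = 2.414e-02.

2.543365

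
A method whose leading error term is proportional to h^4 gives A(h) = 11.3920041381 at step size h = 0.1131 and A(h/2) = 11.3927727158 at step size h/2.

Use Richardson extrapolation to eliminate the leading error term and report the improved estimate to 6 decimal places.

Error is O(h^4); halving h shrinks it by 2^4 = 16.
Weighted: 182.2843634528 − 11.3920041381 = 170.8923593147
R = 170.8923593147/15 = 11.3928239543
Gap between inputs: 7.686e-04; correction applied: +0.0000512385.

11.392824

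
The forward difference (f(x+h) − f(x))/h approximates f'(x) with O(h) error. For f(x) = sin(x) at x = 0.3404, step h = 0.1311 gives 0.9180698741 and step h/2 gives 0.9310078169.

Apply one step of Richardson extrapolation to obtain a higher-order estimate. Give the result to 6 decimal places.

Leading term ∝ h^1; use weight 2 = 2^1.
Top: 2(0.9310078169) − (0.9180698741) = 0.9439457597
(2·0.9310078169 − 0.9180698741)/(2 − 1) = 0.9439457597
Correction |R − A(h/2)| = 1.294e-02; gap |A(h/2) − A(h)| = 1.294e-02.

0.943946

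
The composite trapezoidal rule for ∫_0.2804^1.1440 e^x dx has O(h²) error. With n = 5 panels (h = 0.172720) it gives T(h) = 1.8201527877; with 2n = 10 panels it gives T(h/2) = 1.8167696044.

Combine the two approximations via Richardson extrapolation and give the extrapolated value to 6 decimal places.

1.815642

Error is O(h^2); halving h shrinks it by 2^2 = 4.
Numerator 4×A(h/2) − A(h) = 4×1.8167696044 − 1.8201527877 = 5.4469256299
(4×1.8167696044 − 1.8201527877)/(4 − 1) = 1.8156418766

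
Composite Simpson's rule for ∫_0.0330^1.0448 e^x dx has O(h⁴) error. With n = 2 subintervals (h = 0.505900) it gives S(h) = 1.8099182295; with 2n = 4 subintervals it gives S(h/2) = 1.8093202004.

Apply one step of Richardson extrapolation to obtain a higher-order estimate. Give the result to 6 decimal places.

1.809280

r = 4, so 2^r = 16.
Difference of the inputs: 1.8093202004 − 1.8099182295 = -0.0005980291
Divide by 2^4 − 1 = 15: (-0.0005980291)/15 = -0.0000398686
R = 1.8093202004 − 0.0000398686 = 1.8092803318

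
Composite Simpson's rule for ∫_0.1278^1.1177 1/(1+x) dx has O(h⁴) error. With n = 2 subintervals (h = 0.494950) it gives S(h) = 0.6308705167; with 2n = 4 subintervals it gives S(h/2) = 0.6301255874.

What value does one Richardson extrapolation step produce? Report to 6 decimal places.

r = 4, so 2^r = 16.
2^4·A(h/2) = 10.0820093984; minus A(h) gives 9.4511388817.
Divide by 2^4 − 1 = 15.
Extrapolated: 9.4511388817 / 15 = 0.6300759254

0.630076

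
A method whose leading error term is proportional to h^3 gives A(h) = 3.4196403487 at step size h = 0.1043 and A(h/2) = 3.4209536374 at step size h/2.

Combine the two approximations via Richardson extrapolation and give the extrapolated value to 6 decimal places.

With r = 3 the leading error scales as h^3, so the weight is 2^3 = 8.
Top: 8(3.4209536374) − (3.4196403487) = 23.9479887505
Divide by 2^3 − 1 = 7.
So the Richardson estimate is 3.4211412501.
Correction |R − A(h/2)| = 1.876e-04; gap |A(h/2) − A(h)| = 1.313e-03.

3.421141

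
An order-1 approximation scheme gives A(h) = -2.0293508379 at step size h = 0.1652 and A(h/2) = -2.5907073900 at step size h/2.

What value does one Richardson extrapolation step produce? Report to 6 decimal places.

With r = 1 the leading error scales as h^1, so the weight is 2^1 = 2.
Top: 2(-2.5907073900) − (-2.0293508379) = -3.1520639421
Divide by 2^1 − 1 = 1.
Extrapolated: (-3.1520639421) / 1 = -3.1520639421

-3.152064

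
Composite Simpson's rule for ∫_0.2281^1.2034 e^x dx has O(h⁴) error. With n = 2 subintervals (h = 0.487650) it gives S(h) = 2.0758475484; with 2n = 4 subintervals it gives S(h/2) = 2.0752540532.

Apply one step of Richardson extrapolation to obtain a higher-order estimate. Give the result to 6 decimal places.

Error is O(h^4); halving h shrinks it by 2^4 = 16.
16*2.0752540532 = 33.2040648512; subtract 2.0758475484 → 31.1282173028
Extrapolated: 31.1282173028 / 15 = 2.0752144869
Correction |R − A(h/2)| = 3.957e-05; gap |A(h/2) − A(h)| = 5.935e-04.

2.075214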